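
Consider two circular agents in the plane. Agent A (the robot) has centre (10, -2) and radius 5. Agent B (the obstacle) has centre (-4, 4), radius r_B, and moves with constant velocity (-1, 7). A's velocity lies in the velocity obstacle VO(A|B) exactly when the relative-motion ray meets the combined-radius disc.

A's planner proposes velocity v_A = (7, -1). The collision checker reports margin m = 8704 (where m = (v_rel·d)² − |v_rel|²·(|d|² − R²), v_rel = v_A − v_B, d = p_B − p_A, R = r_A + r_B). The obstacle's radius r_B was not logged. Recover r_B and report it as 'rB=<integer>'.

m = 8704
d = (-14, 6);  v_rel = (8, -8),  |v_rel|² = 128
v_rel×d = (8)·(6) − (-8)·(-14) = -64
since m = R²·128 − (-64)²:  R² = (4096 + 8704) / 128 = 100
R = √100 = 10  ⇒  r_B = 10 − 5 = 5

rB=5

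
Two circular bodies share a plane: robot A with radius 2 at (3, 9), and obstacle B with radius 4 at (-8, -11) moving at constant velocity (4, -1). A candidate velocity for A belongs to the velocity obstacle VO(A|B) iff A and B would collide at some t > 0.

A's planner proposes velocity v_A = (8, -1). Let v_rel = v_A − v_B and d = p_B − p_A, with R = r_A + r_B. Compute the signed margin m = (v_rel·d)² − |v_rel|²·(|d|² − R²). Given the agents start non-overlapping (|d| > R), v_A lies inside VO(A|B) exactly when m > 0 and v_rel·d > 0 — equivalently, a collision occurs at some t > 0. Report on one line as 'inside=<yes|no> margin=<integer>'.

d = (-11, -20),  |d|² = 521;  R = 2+4 = 6,  c = 521−6² = 485
v_rel = (4, 0),  |v_rel|² = 16;  v_rel·d = (4)·(-11) + (0)·(-20) = -44
16·t² + 88·t + 485 = 0  ⇒  m = (-44)² − 16·485 = -5824
m = -5824 < 0,  v_rel·d = -44 < 0  ⇒  outside

inside=no margin=-5824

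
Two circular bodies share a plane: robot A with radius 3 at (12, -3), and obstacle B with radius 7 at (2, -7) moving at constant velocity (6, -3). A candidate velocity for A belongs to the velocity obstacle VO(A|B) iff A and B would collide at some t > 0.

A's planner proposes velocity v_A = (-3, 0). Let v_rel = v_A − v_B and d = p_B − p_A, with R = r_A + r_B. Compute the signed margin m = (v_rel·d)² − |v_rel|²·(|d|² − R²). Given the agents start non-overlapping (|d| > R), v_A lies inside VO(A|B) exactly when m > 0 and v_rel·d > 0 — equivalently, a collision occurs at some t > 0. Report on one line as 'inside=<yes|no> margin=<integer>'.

d = (-10, -4),  |d|² = 116;  R = 3+7 = 10,  c = 116−10² = 16
v_rel = (-9, 3),  |v_rel|² = 90;  v_rel·d = (-9)·(-10) + (3)·(-4) = 78
90·t² − 156·t + 16 = 0  ⇒  m = 78² − 90·16 = 4644
m = 4644 > 0,  v_rel·d = 78 > 0  ⇒  inside

inside=yes margin=4644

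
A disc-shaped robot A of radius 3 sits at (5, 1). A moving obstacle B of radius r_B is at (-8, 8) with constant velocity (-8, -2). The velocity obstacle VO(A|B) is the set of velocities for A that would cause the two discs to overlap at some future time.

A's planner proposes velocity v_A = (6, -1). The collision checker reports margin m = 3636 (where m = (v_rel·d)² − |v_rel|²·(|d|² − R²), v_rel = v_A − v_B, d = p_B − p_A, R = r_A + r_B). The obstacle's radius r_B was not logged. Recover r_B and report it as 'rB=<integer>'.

m = 3636
d = (-13, 7);  v_rel = (14, 1),  |v_rel|² = 197
v_rel×d = (14)·(7) − (1)·(-13) = 111
since m = R²·197 − 111²:  R² = (12321 + 3636) / 197 = 81
R = √81 = 9  ⇒  r_B = 9 − 3 = 6

rB=6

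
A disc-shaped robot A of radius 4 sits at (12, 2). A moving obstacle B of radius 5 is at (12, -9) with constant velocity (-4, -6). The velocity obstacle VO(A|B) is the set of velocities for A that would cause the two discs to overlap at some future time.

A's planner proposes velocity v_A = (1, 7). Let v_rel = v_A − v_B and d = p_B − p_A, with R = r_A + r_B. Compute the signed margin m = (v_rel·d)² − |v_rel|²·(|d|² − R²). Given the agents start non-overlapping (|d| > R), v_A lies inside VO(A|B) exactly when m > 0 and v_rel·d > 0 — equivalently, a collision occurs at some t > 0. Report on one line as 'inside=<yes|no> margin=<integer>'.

d = (0, -11),  |d|² = 121;  R = 4+5 = 9,  c = 121−9² = 40
v_rel = (5, 13),  |v_rel|² = 194;  v_rel·d = (5)·(0) + (13)·(-11) = -143
194·t² + 286·t + 40 = 0  ⇒  m = (-143)² − 194·40 = 12689
m = 12689 > 0,  v_rel·d = -143 < 0  ⇒  outside

inside=no margin=12689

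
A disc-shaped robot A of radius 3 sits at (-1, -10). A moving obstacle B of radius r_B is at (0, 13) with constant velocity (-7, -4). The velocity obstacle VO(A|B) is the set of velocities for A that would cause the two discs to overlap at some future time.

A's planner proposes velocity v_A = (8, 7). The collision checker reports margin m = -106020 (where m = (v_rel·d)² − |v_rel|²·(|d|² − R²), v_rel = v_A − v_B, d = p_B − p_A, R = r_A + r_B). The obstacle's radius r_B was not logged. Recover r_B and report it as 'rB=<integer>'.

m = -106020
d = (1, 23);  v_rel = (15, 11),  |v_rel|² = 346
v_rel×d = (15)·(23) − (11)·(1) = 334
since m = R²·346 − 334²:  R² = (111556 + -106020) / 346 = 16
R = √16 = 4  ⇒  r_B = 4 − 3 = 1

rB=1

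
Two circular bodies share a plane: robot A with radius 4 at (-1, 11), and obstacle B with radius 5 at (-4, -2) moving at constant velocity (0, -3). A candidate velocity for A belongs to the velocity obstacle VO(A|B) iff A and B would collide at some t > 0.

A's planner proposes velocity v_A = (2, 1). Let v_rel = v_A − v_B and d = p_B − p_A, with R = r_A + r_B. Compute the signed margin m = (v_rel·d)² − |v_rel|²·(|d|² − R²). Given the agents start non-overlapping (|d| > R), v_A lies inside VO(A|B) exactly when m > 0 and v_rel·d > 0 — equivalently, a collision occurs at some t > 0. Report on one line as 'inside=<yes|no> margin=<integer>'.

d = (-3, -13),  |d|² = 178;  R = 4+5 = 9,  c = 178−9² = 97
v_rel = (2, 4),  |v_rel|² = 20;  v_rel·d = (2)·(-3) + (4)·(-13) = -58
20·t² + 116·t + 97 = 0  ⇒  m = (-58)² − 20·97 = 1424
m = 1424 > 0,  v_rel·d = -58 < 0  ⇒  outside

inside=no margin=1424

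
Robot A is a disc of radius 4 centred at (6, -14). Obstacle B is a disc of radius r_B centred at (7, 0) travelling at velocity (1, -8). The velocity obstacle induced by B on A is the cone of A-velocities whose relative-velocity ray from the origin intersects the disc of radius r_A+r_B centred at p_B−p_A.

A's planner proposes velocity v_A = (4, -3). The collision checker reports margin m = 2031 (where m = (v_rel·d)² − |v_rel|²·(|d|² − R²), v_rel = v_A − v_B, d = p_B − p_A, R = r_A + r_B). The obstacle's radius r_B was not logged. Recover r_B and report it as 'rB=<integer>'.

m = 2031
d = (1, 14);  v_rel = (3, 5),  |v_rel|² = 34
v_rel×d = (3)·(14) − (5)·(1) = 37
since m = R²·34 − 37²:  R² = (1369 + 2031) / 34 = 100
R = √100 = 10  ⇒  r_B = 10 − 4 = 6

rB=6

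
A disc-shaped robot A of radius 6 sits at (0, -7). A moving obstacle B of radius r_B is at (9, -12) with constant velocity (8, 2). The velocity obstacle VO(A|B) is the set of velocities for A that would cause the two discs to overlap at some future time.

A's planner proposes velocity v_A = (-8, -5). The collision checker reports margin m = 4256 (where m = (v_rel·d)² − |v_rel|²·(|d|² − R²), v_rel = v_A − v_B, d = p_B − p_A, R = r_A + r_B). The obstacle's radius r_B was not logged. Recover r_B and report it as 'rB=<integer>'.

m = 4256
d = (9, -5);  v_rel = (-16, -7),  |v_rel|² = 305
v_rel×d = (-16)·(-5) − (-7)·(9) = 143
since m = R²·305 − 143²:  R² = (20449 + 4256) / 305 = 81
R = √81 = 9  ⇒  r_B = 9 − 6 = 3

rB=3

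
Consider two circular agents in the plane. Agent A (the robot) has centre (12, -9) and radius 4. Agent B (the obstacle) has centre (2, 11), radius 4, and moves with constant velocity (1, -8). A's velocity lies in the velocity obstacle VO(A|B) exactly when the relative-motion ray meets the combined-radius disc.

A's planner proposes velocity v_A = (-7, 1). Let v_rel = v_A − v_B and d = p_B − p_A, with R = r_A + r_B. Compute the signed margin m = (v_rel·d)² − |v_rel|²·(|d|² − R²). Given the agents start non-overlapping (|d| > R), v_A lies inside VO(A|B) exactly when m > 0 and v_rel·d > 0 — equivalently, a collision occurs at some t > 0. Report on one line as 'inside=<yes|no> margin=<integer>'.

d = (-10, 20),  |d|² = 500;  R = 4+4 = 8,  c = 500−8² = 436
v_rel = (-8, 9),  |v_rel|² = 145;  v_rel·d = (-8)·(-10) + (9)·(20) = 260
145·t² − 520·t + 436 = 0  ⇒  m = 260² − 145·436 = 4380
m = 4380 > 0,  v_rel·d = 260 > 0  ⇒  inside

inside=yes margin=4380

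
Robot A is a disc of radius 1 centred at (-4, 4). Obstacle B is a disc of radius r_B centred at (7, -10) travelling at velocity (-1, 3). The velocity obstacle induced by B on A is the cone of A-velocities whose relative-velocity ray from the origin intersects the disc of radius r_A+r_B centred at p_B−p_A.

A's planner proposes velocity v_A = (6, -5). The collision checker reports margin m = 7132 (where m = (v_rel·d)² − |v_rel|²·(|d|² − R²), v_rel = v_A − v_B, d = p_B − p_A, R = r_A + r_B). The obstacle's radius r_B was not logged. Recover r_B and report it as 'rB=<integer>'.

m = 7132
d = (11, -14);  v_rel = (7, -8),  |v_rel|² = 113
v_rel×d = (7)·(-14) − (-8)·(11) = -10
since m = R²·113 − (-10)²:  R² = (100 + 7132) / 113 = 64
R = √64 = 8  ⇒  r_B = 8 − 1 = 7

rB=7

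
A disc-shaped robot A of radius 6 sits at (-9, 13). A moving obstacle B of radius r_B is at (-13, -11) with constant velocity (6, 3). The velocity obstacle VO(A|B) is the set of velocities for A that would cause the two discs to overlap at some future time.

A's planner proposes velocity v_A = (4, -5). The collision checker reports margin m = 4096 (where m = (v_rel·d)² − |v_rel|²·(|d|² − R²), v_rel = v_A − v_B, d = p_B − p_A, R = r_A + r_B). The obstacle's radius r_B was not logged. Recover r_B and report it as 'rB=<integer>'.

m = 4096
d = (-4, -24);  v_rel = (-2, -8),  |v_rel|² = 68
v_rel×d = (-2)·(-24) − (-8)·(-4) = 16
since m = R²·68 − 16²:  R² = (256 + 4096) / 68 = 64
R = √64 = 8  ⇒  r_B = 8 − 6 = 2

rB=2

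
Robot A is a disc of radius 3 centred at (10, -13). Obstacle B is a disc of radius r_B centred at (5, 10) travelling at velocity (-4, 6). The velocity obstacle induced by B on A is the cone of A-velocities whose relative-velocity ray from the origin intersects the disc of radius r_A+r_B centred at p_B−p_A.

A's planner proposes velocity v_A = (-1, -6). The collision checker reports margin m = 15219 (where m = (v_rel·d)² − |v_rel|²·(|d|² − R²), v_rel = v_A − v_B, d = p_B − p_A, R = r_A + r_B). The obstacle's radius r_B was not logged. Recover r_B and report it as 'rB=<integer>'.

m = 15219
d = (-5, 23);  v_rel = (3, -12),  |v_rel|² = 153
v_rel×d = (3)·(23) − (-12)·(-5) = 9
since m = R²·153 − 9²:  R² = (81 + 15219) / 153 = 100
R = √100 = 10  ⇒  r_B = 10 − 3 = 7

rB=7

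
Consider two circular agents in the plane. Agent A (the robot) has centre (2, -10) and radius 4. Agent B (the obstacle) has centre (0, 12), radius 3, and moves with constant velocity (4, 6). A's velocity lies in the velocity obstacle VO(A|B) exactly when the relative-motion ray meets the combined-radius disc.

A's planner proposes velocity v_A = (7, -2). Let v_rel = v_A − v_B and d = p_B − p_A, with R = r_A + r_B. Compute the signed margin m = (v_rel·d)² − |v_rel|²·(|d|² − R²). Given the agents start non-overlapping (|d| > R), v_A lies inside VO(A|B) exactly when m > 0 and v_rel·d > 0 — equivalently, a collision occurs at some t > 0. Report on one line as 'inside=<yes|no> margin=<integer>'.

d = (-2, 22),  |d|² = 488;  R = 4+3 = 7,  c = 488−7² = 439
v_rel = (3, -8),  |v_rel|² = 73;  v_rel·d = (3)·(-2) + (-8)·(22) = -182
73·t² + 364·t + 439 = 0  ⇒  m = (-182)² − 73·439 = 1077
m = 1077 > 0,  v_rel·d = -182 < 0  ⇒  outside

inside=no margin=1077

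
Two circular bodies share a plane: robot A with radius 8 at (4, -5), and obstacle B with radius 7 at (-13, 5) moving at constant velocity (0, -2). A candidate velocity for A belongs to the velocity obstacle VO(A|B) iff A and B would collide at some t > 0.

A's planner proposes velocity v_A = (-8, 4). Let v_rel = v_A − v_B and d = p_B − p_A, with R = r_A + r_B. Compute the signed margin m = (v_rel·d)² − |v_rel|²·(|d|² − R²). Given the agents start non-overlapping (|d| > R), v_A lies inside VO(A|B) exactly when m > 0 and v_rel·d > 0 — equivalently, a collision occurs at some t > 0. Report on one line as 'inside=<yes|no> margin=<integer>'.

d = (-17, 10),  |d|² = 389;  R = 8+7 = 15,  c = 389−15² = 164
v_rel = (-8, 6),  |v_rel|² = 100;  v_rel·d = (-8)·(-17) + (6)·(10) = 196
100·t² − 392·t + 164 = 0  ⇒  m = 196² − 100·164 = 22016
m = 22016 > 0,  v_rel·d = 196 > 0  ⇒  inside

inside=yes margin=22016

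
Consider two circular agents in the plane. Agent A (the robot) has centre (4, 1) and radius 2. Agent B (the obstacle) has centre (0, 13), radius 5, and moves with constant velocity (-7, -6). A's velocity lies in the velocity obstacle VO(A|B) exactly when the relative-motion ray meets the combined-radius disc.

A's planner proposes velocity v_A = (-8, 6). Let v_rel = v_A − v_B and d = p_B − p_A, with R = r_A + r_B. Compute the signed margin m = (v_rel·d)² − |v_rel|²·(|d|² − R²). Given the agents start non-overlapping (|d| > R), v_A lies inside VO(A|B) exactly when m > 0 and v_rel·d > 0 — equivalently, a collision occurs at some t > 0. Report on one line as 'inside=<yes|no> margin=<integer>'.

d = (-4, 12),  |d|² = 160;  R = 2+5 = 7,  c = 160−7² = 111
v_rel = (-1, 12),  |v_rel|² = 145;  v_rel·d = (-1)·(-4) + (12)·(12) = 148
145·t² − 296·t + 111 = 0  ⇒  m = 148² − 145·111 = 5809
m = 5809 > 0,  v_rel·d = 148 > 0  ⇒  inside

inside=yes margin=5809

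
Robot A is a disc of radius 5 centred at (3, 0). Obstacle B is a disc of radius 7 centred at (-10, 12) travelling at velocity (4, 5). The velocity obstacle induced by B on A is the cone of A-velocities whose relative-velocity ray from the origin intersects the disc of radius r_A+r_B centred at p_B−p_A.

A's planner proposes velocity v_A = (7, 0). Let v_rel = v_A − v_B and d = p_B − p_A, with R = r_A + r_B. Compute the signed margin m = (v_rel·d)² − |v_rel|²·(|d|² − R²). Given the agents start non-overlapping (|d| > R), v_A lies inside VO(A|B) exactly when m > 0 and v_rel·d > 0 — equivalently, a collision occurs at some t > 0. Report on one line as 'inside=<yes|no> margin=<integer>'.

d = (-13, 12),  |d|² = 313;  R = 5+7 = 12,  c = 313−12² = 169
v_rel = (3, -5),  |v_rel|² = 34;  v_rel·d = (3)·(-13) + (-5)·(12) = -99
34·t² + 198·t + 169 = 0  ⇒  m = (-99)² − 34·169 = 4055
m = 4055 > 0,  v_rel·d = -99 < 0  ⇒  outside

inside=no margin=4055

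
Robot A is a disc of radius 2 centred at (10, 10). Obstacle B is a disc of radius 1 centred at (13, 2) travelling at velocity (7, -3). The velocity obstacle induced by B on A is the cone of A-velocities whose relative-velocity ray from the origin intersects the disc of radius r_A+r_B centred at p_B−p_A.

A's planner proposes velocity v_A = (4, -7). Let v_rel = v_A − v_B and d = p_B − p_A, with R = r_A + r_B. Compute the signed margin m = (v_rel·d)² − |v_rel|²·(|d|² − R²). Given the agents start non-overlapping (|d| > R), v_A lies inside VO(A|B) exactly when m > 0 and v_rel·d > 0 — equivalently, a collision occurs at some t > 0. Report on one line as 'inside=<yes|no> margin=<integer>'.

d = (3, -8),  |d|² = 73;  R = 2+1 = 3,  c = 73−3² = 64
v_rel = (-3, -4),  |v_rel|² = 25;  v_rel·d = (-3)·(3) + (-4)·(-8) = 23
25·t² − 46·t + 64 = 0  ⇒  m = 23² − 25·64 = -1071
m = -1071 < 0,  v_rel·d = 23 > 0  ⇒  outside

inside=no margin=-1071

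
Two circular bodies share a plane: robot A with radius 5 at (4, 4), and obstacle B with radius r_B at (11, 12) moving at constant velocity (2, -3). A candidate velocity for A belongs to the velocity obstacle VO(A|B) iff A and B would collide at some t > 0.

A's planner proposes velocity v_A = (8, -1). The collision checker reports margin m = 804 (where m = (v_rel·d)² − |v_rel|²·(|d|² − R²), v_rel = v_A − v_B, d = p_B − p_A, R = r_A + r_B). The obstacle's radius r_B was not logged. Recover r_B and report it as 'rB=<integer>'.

m = 804
d = (7, 8);  v_rel = (6, 2),  |v_rel|² = 40
v_rel×d = (6)·(8) − (2)·(7) = 34
since m = R²·40 − 34²:  R² = (1156 + 804) / 40 = 49
R = √49 = 7  ⇒  r_B = 7 − 5 = 2

rB=2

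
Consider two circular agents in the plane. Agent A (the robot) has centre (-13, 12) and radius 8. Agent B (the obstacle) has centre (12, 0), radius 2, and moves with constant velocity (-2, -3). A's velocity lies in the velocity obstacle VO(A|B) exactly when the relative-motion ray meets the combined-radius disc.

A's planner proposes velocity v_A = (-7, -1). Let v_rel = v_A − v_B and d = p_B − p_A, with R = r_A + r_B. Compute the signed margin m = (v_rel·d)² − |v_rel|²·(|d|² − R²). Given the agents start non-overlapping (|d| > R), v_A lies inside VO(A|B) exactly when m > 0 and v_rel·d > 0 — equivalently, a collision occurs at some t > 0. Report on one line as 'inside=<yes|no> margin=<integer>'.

d = (25, -12),  |d|² = 769;  R = 8+2 = 10,  c = 769−10² = 669
v_rel = (-5, 2),  |v_rel|² = 29;  v_rel·d = (-5)·(25) + (2)·(-12) = -149
29·t² + 298·t + 669 = 0  ⇒  m = (-149)² − 29·669 = 2800
m = 2800 > 0,  v_rel·d = -149 < 0  ⇒  outside

inside=no margin=2800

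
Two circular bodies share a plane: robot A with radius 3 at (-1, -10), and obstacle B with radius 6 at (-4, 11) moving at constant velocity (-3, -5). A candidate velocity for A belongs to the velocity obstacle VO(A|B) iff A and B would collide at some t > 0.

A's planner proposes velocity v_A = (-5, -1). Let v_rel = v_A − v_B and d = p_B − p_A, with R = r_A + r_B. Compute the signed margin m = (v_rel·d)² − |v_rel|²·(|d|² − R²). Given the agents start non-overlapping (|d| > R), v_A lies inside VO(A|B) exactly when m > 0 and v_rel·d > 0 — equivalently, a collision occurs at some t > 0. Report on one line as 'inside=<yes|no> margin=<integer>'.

d = (-3, 21),  |d|² = 450;  R = 3+6 = 9,  c = 450−9² = 369
v_rel = (-2, 4),  |v_rel|² = 20;  v_rel·d = (-2)·(-3) + (4)·(21) = 90
20·t² − 180·t + 369 = 0  ⇒  m = 90² − 20·369 = 720
m = 720 > 0,  v_rel·d = 90 > 0  ⇒  inside

inside=yes margin=720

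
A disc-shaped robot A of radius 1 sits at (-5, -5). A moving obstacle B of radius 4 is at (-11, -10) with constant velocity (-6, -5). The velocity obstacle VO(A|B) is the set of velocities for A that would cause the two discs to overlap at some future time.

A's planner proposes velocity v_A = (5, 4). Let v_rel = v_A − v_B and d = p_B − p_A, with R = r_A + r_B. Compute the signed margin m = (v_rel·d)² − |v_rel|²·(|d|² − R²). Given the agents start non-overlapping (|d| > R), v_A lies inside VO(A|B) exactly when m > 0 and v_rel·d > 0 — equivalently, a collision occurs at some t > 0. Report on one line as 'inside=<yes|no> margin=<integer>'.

d = (-6, -5),  |d|² = 61;  R = 1+4 = 5,  c = 61−5² = 36
v_rel = (11, 9),  |v_rel|² = 202;  v_rel·d = (11)·(-6) + (9)·(-5) = -111
202·t² + 222·t + 36 = 0  ⇒  m = (-111)² − 202·36 = 5049
m = 5049 > 0,  v_rel·d = -111 < 0  ⇒  outside

inside=no margin=5049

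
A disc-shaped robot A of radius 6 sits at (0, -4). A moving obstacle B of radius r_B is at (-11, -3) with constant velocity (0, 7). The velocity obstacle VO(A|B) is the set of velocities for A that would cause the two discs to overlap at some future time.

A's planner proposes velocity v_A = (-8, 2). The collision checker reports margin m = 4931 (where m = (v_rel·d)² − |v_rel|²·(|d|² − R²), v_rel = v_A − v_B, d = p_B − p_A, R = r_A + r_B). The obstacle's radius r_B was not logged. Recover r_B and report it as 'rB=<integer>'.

m = 4931
d = (-11, 1);  v_rel = (-8, -5),  |v_rel|² = 89
v_rel×d = (-8)·(1) − (-5)·(-11) = -63
since m = R²·89 − (-63)²:  R² = (3969 + 4931) / 89 = 100
R = √100 = 10  ⇒  r_B = 10 − 6 = 4

rB=4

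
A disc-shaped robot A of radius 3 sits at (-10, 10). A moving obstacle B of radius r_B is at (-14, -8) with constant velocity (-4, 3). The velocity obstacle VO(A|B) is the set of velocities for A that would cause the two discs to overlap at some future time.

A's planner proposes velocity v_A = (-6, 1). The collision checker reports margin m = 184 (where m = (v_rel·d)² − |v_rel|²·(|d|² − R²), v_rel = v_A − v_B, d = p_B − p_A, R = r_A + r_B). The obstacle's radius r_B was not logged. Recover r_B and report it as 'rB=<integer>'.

m = 184
d = (-4, -18);  v_rel = (-2, -2),  |v_rel|² = 8
v_rel×d = (-2)·(-18) − (-2)·(-4) = 28
since m = R²·8 − 28²:  R² = (784 + 184) / 8 = 121
R = √121 = 11  ⇒  r_B = 11 − 3 = 8

rB=8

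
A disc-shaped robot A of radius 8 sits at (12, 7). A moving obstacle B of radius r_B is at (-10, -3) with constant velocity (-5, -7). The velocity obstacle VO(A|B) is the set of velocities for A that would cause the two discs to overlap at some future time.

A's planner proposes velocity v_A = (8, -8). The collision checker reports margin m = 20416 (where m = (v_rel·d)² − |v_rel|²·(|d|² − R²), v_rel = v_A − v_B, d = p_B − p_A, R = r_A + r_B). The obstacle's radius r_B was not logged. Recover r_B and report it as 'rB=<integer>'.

m = 20416
d = (-22, -10);  v_rel = (13, -1),  |v_rel|² = 170
v_rel×d = (13)·(-10) − (-1)·(-22) = -152
since m = R²·170 − (-152)²:  R² = (23104 + 20416) / 170 = 256
R = √256 = 16  ⇒  r_B = 16 − 8 = 8

rB=8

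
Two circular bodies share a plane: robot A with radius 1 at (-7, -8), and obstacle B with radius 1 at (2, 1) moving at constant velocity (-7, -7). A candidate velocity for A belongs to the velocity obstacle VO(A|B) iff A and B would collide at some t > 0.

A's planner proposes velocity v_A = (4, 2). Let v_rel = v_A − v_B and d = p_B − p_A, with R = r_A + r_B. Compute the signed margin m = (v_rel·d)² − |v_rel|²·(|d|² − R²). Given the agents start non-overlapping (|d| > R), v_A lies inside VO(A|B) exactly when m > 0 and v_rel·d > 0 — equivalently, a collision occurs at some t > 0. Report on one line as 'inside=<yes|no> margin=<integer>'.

d = (9, 9),  |d|² = 162;  R = 1+1 = 2,  c = 162−2² = 158
v_rel = (11, 9),  |v_rel|² = 202;  v_rel·d = (11)·(9) + (9)·(9) = 180
202·t² − 360·t + 158 = 0  ⇒  m = 180² − 202·158 = 484
m = 484 > 0,  v_rel·d = 180 > 0  ⇒  inside

inside=yes margin=484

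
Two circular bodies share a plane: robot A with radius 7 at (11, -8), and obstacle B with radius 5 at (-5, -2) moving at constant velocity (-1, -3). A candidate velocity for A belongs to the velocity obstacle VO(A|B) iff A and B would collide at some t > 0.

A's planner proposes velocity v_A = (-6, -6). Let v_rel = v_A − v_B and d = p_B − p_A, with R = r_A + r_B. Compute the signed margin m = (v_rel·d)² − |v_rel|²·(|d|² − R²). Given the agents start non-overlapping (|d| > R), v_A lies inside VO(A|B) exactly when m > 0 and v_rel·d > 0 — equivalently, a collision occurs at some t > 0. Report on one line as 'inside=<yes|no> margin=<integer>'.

d = (-16, 6),  |d|² = 292;  R = 7+5 = 12,  c = 292−12² = 148
v_rel = (-5, -3),  |v_rel|² = 34;  v_rel·d = (-5)·(-16) + (-3)·(6) = 62
34·t² − 124·t + 148 = 0  ⇒  m = 62² − 34·148 = -1188
m = -1188 < 0,  v_rel·d = 62 > 0  ⇒  outside

inside=no margin=-1188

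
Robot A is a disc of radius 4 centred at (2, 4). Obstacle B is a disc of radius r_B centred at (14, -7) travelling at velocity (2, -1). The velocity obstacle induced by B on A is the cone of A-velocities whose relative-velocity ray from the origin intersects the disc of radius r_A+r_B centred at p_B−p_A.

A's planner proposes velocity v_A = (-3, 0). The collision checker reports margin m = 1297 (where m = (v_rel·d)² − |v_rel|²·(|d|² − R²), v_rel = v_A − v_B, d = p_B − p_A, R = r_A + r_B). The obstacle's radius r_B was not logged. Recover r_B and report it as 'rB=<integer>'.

m = 1297
d = (12, -11);  v_rel = (-5, 1),  |v_rel|² = 26
v_rel×d = (-5)·(-11) − (1)·(12) = 43
since m = R²·26 − 43²:  R² = (1849 + 1297) / 26 = 121
R = √121 = 11  ⇒  r_B = 11 − 4 = 7

rB=7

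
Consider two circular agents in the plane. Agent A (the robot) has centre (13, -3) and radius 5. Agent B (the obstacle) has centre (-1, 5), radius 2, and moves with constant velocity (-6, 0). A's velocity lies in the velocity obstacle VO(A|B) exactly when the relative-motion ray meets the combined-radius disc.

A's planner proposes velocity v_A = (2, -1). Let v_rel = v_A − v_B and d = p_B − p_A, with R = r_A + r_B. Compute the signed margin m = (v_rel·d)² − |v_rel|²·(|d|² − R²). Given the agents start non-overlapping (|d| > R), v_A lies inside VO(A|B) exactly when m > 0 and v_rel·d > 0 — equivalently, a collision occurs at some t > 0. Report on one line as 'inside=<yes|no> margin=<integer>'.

d = (-14, 8),  |d|² = 260;  R = 5+2 = 7,  c = 260−7² = 211
v_rel = (8, -1),  |v_rel|² = 65;  v_rel·d = (8)·(-14) + (-1)·(8) = -120
65·t² + 240·t + 211 = 0  ⇒  m = (-120)² − 65·211 = 685
m = 685 > 0,  v_rel·d = -120 < 0  ⇒  outside

inside=no margin=685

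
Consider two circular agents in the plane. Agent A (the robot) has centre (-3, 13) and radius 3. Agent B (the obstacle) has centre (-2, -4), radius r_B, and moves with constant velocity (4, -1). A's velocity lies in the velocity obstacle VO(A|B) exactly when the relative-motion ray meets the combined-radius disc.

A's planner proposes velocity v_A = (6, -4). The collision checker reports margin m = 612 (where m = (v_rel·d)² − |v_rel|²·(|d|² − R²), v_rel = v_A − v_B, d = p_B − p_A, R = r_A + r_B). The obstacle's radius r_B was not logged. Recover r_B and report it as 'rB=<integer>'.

m = 612
d = (1, -17);  v_rel = (2, -3),  |v_rel|² = 13
v_rel×d = (2)·(-17) − (-3)·(1) = -31
since m = R²·13 − (-31)²:  R² = (961 + 612) / 13 = 121
R = √121 = 11  ⇒  r_B = 11 − 3 = 8

rB=8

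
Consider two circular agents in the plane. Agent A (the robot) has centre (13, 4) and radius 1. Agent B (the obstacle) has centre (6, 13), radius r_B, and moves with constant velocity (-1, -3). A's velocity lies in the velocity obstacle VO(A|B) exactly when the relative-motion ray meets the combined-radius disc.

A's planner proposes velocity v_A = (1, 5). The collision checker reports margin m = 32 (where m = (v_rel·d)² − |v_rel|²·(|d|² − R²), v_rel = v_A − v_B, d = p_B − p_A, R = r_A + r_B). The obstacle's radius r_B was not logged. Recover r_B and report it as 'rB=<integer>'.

m = 32
d = (-7, 9);  v_rel = (2, 8),  |v_rel|² = 68
v_rel×d = (2)·(9) − (8)·(-7) = 74
since m = R²·68 − 74²:  R² = (5476 + 32) / 68 = 81
R = √81 = 9  ⇒  r_B = 9 − 1 = 8

rB=8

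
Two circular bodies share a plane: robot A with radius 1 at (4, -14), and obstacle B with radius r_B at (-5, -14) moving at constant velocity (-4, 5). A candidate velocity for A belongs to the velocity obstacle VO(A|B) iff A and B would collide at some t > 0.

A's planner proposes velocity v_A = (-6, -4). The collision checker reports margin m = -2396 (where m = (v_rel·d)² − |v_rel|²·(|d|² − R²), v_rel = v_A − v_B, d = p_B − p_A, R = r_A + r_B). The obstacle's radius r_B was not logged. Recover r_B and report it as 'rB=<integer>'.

m = -2396
d = (-9, 0);  v_rel = (-2, -9),  |v_rel|² = 85
v_rel×d = (-2)·(0) − (-9)·(-9) = -81
since m = R²·85 − (-81)²:  R² = (6561 + -2396) / 85 = 49
R = √49 = 7  ⇒  r_B = 7 − 1 = 6

rB=6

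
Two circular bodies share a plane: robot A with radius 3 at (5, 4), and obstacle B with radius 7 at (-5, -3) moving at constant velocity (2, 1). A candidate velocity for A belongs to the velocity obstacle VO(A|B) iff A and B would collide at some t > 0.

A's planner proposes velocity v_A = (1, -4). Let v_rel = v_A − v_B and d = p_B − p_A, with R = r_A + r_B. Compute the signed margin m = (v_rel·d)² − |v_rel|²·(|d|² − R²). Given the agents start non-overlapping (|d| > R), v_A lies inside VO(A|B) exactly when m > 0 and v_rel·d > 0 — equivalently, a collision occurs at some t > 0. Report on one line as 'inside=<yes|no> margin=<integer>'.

d = (-10, -7),  |d|² = 149;  R = 3+7 = 10,  c = 149−10² = 49
v_rel = (-1, -5),  |v_rel|² = 26;  v_rel·d = (-1)·(-10) + (-5)·(-7) = 45
26·t² − 90·t + 49 = 0  ⇒  m = 45² − 26·49 = 751
m = 751 > 0,  v_rel·d = 45 > 0  ⇒  inside

inside=yes margin=751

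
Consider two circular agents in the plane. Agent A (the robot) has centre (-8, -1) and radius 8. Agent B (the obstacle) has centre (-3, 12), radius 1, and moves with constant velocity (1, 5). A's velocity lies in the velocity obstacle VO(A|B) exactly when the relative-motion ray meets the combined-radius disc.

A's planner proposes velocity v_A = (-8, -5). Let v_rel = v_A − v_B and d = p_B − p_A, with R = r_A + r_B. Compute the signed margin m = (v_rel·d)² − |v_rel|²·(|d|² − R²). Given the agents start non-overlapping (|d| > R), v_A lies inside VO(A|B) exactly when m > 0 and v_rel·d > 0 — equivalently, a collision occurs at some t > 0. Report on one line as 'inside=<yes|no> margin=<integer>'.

d = (5, 13),  |d|² = 194;  R = 8+1 = 9,  c = 194−9² = 113
v_rel = (-9, -10),  |v_rel|² = 181;  v_rel·d = (-9)·(5) + (-10)·(13) = -175
181·t² + 350·t + 113 = 0  ⇒  m = (-175)² − 181·113 = 10172
m = 10172 > 0,  v_rel·d = -175 < 0  ⇒  outside

inside=no margin=10172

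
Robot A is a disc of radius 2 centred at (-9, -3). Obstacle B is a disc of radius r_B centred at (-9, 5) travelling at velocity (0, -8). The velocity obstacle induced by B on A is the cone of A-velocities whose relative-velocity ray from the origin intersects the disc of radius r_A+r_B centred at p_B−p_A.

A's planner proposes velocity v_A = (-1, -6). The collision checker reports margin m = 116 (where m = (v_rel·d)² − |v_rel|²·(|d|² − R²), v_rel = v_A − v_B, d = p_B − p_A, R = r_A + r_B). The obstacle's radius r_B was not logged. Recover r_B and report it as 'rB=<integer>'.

m = 116
d = (0, 8);  v_rel = (-1, 2),  |v_rel|² = 5
v_rel×d = (-1)·(8) − (2)·(0) = -8
since m = R²·5 − (-8)²:  R² = (64 + 116) / 5 = 36
R = √36 = 6  ⇒  r_B = 6 − 2 = 4

rB=4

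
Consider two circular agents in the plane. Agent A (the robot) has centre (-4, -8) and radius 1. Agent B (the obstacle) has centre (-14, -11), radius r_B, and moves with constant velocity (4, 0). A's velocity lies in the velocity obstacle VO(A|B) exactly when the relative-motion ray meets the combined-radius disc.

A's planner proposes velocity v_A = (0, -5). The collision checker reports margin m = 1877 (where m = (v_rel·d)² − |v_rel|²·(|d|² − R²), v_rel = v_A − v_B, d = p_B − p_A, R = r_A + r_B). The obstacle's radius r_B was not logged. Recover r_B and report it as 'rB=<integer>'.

m = 1877
d = (-10, -3);  v_rel = (-4, -5),  |v_rel|² = 41
v_rel×d = (-4)·(-3) − (-5)·(-10) = -38
since m = R²·41 − (-38)²:  R² = (1444 + 1877) / 41 = 81
R = √81 = 9  ⇒  r_B = 9 − 1 = 8

rB=8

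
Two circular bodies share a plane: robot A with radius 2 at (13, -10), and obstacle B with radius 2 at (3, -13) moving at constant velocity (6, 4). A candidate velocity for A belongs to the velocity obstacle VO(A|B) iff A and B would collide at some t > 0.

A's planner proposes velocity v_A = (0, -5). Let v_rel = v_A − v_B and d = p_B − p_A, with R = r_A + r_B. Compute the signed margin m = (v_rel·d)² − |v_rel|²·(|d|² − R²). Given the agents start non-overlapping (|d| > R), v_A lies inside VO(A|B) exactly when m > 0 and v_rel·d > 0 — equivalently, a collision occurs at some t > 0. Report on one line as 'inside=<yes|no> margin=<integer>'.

d = (-10, -3),  |d|² = 109;  R = 2+2 = 4,  c = 109−4² = 93
v_rel = (-6, -9),  |v_rel|² = 117;  v_rel·d = (-6)·(-10) + (-9)·(-3) = 87
117·t² − 174·t + 93 = 0  ⇒  m = 87² − 117·93 = -3312
m = -3312 < 0,  v_rel·d = 87 > 0  ⇒  outside

inside=no margin=-3312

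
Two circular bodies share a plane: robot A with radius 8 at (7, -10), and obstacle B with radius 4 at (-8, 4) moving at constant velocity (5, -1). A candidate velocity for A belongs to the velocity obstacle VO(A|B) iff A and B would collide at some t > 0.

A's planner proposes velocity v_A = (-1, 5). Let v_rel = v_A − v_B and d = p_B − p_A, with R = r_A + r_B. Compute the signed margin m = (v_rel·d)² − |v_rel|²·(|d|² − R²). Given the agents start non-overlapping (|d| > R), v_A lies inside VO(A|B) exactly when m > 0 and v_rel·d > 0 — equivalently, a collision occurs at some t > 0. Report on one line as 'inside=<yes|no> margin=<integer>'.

d = (-15, 14),  |d|² = 421;  R = 8+4 = 12,  c = 421−12² = 277
v_rel = (-6, 6),  |v_rel|² = 72;  v_rel·d = (-6)·(-15) + (6)·(14) = 174
72·t² − 348·t + 277 = 0  ⇒  m = 174² − 72·277 = 10332
m = 10332 > 0,  v_rel·d = 174 > 0  ⇒  inside

inside=yes margin=10332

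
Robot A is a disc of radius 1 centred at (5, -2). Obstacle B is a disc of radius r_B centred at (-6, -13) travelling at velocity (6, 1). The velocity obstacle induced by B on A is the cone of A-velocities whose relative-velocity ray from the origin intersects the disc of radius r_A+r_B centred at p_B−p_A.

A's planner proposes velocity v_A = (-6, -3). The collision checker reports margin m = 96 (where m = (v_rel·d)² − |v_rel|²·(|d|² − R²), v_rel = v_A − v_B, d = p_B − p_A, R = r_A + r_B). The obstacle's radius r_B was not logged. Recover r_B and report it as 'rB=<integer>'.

m = 96
d = (-11, -11);  v_rel = (-12, -4),  |v_rel|² = 160
v_rel×d = (-12)·(-11) − (-4)·(-11) = 88
since m = R²·160 − 88²:  R² = (7744 + 96) / 160 = 49
R = √49 = 7  ⇒  r_B = 7 − 1 = 6

rB=6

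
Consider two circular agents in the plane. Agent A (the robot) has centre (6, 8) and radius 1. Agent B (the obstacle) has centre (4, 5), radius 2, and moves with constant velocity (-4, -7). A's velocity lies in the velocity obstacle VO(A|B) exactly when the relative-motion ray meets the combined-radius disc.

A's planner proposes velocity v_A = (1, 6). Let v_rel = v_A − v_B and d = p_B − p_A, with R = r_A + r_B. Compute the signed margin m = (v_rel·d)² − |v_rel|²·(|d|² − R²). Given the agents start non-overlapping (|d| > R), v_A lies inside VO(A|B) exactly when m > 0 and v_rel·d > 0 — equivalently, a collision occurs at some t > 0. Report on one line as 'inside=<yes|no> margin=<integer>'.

d = (-2, -3),  |d|² = 13;  R = 1+2 = 3,  c = 13−3² = 4
v_rel = (5, 13),  |v_rel|² = 194;  v_rel·d = (5)·(-2) + (13)·(-3) = -49
194·t² + 98·t + 4 = 0  ⇒  m = (-49)² − 194·4 = 1625
m = 1625 > 0,  v_rel·d = -49 < 0  ⇒  outside

inside=no margin=1625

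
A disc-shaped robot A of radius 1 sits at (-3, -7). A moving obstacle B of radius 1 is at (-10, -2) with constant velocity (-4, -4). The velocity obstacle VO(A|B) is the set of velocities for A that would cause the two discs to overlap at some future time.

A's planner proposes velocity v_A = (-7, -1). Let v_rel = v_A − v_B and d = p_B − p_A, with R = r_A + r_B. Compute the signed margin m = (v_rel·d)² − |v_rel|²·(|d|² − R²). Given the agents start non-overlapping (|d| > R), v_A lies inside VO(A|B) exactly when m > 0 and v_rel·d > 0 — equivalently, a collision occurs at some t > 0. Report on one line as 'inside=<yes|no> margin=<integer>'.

d = (-7, 5),  |d|² = 74;  R = 1+1 = 2,  c = 74−2² = 70
v_rel = (-3, 3),  |v_rel|² = 18;  v_rel·d = (-3)·(-7) + (3)·(5) = 36
18·t² − 72·t + 70 = 0  ⇒  m = 36² − 18·70 = 36
m = 36 > 0,  v_rel·d = 36 > 0  ⇒  inside

inside=yes margin=36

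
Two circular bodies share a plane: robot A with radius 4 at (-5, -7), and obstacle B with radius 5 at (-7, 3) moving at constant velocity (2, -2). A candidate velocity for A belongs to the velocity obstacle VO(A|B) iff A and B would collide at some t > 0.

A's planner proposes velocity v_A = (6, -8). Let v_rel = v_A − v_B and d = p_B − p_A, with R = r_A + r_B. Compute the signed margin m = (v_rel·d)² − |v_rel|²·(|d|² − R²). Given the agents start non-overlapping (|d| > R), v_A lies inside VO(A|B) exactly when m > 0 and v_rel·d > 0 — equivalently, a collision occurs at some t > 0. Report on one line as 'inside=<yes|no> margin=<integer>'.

d = (-2, 10),  |d|² = 104;  R = 4+5 = 9,  c = 104−9² = 23
v_rel = (4, -6),  |v_rel|² = 52;  v_rel·d = (4)·(-2) + (-6)·(10) = -68
52·t² + 136·t + 23 = 0  ⇒  m = (-68)² − 52·23 = 3428
m = 3428 > 0,  v_rel·d = -68 < 0  ⇒  outside

inside=no margin=3428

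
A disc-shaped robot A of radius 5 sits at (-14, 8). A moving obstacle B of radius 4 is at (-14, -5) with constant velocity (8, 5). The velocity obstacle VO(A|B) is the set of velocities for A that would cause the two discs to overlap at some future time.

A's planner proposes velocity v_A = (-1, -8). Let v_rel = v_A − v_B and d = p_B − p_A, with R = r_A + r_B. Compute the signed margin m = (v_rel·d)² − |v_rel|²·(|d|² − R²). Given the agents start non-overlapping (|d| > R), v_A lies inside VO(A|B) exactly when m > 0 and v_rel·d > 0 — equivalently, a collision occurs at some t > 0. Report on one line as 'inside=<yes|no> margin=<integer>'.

d = (0, -13),  |d|² = 169;  R = 5+4 = 9,  c = 169−9² = 88
v_rel = (-9, -13),  |v_rel|² = 250;  v_rel·d = (-9)·(0) + (-13)·(-13) = 169
250·t² − 338·t + 88 = 0  ⇒  m = 169² − 250·88 = 6561
m = 6561 > 0,  v_rel·d = 169 > 0  ⇒  inside

inside=yes margin=6561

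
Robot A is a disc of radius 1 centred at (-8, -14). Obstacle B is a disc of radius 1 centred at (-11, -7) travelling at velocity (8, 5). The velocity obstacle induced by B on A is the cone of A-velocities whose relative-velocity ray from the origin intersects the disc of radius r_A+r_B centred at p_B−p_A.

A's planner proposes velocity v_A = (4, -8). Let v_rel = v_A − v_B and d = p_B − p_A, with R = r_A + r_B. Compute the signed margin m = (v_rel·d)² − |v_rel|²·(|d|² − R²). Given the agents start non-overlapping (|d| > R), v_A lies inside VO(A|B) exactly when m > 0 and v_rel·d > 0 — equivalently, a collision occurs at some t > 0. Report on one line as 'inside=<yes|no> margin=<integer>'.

d = (-3, 7),  |d|² = 58;  R = 1+1 = 2,  c = 58−2² = 54
v_rel = (-4, -13),  |v_rel|² = 185;  v_rel·d = (-4)·(-3) + (-13)·(7) = -79
185·t² + 158·t + 54 = 0  ⇒  m = (-79)² − 185·54 = -3749
m = -3749 < 0,  v_rel·d = -79 < 0  ⇒  outside

inside=no margin=-3749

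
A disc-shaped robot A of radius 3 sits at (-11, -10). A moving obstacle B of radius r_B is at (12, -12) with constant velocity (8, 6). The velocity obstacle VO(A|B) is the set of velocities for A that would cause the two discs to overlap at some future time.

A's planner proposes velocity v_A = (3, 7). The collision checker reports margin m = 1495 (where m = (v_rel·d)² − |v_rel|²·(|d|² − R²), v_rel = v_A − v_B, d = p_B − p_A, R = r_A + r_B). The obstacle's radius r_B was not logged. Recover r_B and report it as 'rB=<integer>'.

m = 1495
d = (23, -2);  v_rel = (-5, 1),  |v_rel|² = 26
v_rel×d = (-5)·(-2) − (1)·(23) = -13
since m = R²·26 − (-13)²:  R² = (169 + 1495) / 26 = 64
R = √64 = 8  ⇒  r_B = 8 − 3 = 5

rB=5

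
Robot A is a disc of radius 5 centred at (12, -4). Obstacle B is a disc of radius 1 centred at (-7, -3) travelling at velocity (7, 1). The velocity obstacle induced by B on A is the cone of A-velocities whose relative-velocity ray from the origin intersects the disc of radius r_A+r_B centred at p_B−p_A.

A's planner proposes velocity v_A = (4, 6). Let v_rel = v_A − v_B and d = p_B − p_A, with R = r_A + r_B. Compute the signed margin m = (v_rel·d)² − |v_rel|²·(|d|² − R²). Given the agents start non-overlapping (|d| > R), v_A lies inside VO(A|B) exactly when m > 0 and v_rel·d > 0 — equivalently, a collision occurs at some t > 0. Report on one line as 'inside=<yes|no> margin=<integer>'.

d = (-19, 1),  |d|² = 362;  R = 5+1 = 6,  c = 362−6² = 326
v_rel = (-3, 5),  |v_rel|² = 34;  v_rel·d = (-3)·(-19) + (5)·(1) = 62
34·t² − 124·t + 326 = 0  ⇒  m = 62² − 34·326 = -7240
m = -7240 < 0,  v_rel·d = 62 > 0  ⇒  outside

inside=no margin=-7240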